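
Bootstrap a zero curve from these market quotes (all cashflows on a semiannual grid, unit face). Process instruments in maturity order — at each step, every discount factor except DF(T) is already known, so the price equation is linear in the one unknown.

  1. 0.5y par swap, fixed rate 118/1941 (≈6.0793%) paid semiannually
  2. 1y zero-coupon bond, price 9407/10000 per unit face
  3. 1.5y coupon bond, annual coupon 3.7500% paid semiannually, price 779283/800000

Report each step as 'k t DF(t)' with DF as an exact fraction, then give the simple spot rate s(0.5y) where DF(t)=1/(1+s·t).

step 1 [0.5y] swap r/2=59/1941: DF=(1 − 59/1941·(0))/(1+59/1941) = 1941/2000 ≈ 0.970500
step 2 [1y] zero: DF = P = 9407/10000 ≈ 0.940700
step 3 [1.5y] bond c/2=3/160: DF=(779283/800000 − 3/160·(0.970500+0.940700))/(1+3/160) = 921/1000 ≈ 0.921000

1 1/2 1941/2000
2 1 9407/10000
3 3/2 921/1000
s(0.5y) = (1/(1941/2000) − 1)/(1/2) = 118/1941 ≈ 6.0793%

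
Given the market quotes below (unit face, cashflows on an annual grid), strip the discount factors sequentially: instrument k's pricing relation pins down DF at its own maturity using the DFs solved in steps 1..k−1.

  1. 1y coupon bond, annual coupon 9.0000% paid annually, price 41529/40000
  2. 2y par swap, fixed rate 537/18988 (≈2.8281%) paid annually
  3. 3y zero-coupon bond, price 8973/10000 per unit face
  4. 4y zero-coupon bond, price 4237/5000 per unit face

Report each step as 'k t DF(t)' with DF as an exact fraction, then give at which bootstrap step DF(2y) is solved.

step 1 [1y] bond c/1=9/100: DF=(41529/40000 − 9/100·(0))/(1+9/100) = 381/400 ≈ 0.952500
step 2 [2y] swap r/1=537/18988: DF=(1 − 537/18988·(0.952500))/(1+537/18988) = 9463/10000 ≈ 0.946300
step 3 [3y] zero: DF = P = 8973/10000 ≈ 0.897300
step 4 [4y] zero: DF = P = 4237/5000 ≈ 0.847400

1 1 381/400
2 2 9463/10000
3 3 8973/10000
4 4 4237/5000
DF(2y) is solved at step 2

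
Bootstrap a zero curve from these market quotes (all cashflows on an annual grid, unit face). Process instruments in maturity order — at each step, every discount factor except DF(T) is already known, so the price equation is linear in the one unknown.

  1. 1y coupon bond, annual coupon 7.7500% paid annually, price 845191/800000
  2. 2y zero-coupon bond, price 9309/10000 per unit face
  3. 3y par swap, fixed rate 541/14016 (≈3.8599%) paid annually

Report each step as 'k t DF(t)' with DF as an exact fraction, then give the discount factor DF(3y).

1 1 1961/2000
2 2 9309/10000
3 3 4459/5000
DF(3y) = 4459/5000 ≈ 0.891800

step 1 [1y] bond c/1=31/400: DF=(845191/800000 − 31/400·(0))/(1+31/400) = 1961/2000 ≈ 0.980500
step 2 [2y] zero: DF = P = 9309/10000 ≈ 0.930900
step 3 [3y] swap r/1=541/14016: DF=(1 − 541/14016·(0.980500+0.930900))/(1+541/14016) = 4459/5000 ≈ 0.891800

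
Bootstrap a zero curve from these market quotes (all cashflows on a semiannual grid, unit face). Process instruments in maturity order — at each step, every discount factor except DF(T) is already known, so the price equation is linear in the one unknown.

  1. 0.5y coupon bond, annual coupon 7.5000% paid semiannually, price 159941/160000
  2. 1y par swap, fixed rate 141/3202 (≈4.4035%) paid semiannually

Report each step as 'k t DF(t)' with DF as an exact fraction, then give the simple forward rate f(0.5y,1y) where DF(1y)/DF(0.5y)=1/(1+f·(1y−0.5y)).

1 1/2 1927/2000
2 1 9577/10000
f(0.5y,1y) = ((1927/2000)/(9577/10000) − 1)/(1/2) = 116/9577 ≈ 1.2112%

step 1 [0.5y] bond c/2=3/80: DF=(159941/160000 − 3/80·(0))/(1+3/80) = 1927/2000 ≈ 0.963500
step 2 [1y] swap r/2=141/6404: DF=(1 − 141/6404·(0.963500))/(1+141/6404) = 9577/10000 ≈ 0.957700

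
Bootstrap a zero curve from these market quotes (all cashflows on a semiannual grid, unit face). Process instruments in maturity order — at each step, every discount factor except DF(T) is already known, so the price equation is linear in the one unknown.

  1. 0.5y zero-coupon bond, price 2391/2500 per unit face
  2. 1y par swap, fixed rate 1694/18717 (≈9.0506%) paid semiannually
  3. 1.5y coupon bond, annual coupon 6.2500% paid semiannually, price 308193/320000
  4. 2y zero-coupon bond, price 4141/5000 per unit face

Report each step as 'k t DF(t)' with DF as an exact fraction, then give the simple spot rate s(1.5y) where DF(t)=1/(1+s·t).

step 1 [0.5y] zero: DF = P = 2391/2500 ≈ 0.956400
step 2 [1y] swap r/2=847/18717: DF=(1 − 847/18717·(0.956400))/(1+847/18717) = 9153/10000 ≈ 0.915300
step 3 [1.5y] bond c/2=1/32: DF=(308193/320000 − 1/32·(0.956400+0.915300))/(1+1/32) = 2193/2500 ≈ 0.877200
step 4 [2y] zero: DF = P = 4141/5000 ≈ 0.828200

1 1/2 2391/2500
2 1 9153/10000
3 3/2 2193/2500
4 2 4141/5000
s(1.5y) = (1/(2193/2500) − 1)/(3/2) = 614/6579 ≈ 9.3327%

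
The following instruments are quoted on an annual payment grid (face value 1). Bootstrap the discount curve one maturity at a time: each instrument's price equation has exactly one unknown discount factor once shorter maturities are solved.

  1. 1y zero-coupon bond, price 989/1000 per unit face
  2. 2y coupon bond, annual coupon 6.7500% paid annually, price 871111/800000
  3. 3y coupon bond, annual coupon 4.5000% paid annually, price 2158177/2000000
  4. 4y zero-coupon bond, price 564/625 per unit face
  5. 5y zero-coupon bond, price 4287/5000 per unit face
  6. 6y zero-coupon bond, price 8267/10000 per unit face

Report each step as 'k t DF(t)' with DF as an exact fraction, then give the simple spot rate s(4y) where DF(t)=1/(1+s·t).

1 1 989/1000
2 2 383/400
3 3 593/625
4 4 564/625
5 5 4287/5000
6 6 8267/10000
s(4y) = (1/(564/625) − 1)/(4) = 61/2256 ≈ 2.7039%

step 1 [1y] zero: DF = P = 989/1000 ≈ 0.989000
step 2 [2y] bond c/1=27/400: DF=(871111/800000 − 27/400·(0.989000))/(1+27/400) = 383/400 ≈ 0.957500
step 3 [3y] bond c/1=9/200: DF=(2158177/2000000 − 9/200·(0.989000+0.957500))/(1+9/200) = 593/625 ≈ 0.948800
step 4 [4y] zero: DF = P = 564/625 ≈ 0.902400
step 5 [5y] zero: DF = P = 4287/5000 ≈ 0.857400
step 6 [6y] zero: DF = P = 8267/10000 ≈ 0.826700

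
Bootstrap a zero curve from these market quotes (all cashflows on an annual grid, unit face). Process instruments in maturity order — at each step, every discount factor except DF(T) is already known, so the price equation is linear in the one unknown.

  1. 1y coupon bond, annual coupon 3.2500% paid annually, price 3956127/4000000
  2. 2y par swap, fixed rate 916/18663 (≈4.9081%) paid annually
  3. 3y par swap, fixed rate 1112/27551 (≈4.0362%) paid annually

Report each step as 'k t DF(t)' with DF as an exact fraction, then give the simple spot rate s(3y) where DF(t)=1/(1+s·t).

step 1 [1y] bond c/1=13/400: DF=(3956127/4000000 − 13/400·(0))/(1+13/400) = 9579/10000 ≈ 0.957900
step 2 [2y] swap r/1=916/18663: DF=(1 − 916/18663·(0.957900))/(1+916/18663) = 2271/2500 ≈ 0.908400
step 3 [3y] swap r/1=1112/27551: DF=(1 − 1112/27551·(0.957900+0.908400))/(1+1112/27551) = 1111/1250 ≈ 0.888800

1 1 9579/10000
2 2 2271/2500
3 3 1111/1250
s(3y) = (1/(1111/1250) − 1)/(3) = 139/3333 ≈ 4.1704%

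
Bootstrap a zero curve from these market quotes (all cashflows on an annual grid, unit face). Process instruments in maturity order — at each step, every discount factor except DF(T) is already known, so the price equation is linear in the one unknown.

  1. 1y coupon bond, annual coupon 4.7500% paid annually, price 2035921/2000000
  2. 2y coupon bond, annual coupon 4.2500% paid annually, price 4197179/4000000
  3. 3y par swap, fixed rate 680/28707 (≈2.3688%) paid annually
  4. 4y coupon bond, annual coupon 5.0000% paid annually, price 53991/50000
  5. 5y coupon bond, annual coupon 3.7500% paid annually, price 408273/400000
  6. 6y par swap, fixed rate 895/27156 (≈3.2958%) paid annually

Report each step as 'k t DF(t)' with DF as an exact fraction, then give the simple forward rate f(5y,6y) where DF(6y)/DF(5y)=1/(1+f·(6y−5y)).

1 1 4859/5000
2 2 9669/10000
3 3 233/250
4 4 8917/10000
5 5 4239/5000
6 6 821/1000
f(5y,6y) = ((4239/5000)/(821/1000) − 1)/(1) = 134/4105 ≈ 3.2643%

step 1 [1y] bond c/1=19/400: DF=(2035921/2000000 − 19/400·(0))/(1+19/400) = 4859/5000 ≈ 0.971800
step 2 [2y] bond c/1=17/400: DF=(4197179/4000000 − 17/400·(0.971800))/(1+17/400) = 9669/10000 ≈ 0.966900
step 3 [3y] swap r/1=680/28707: DF=(1 − 680/28707·(0.971800+0.966900))/(1+680/28707) = 233/250 ≈ 0.932000
step 4 [4y] bond c/1=1/20: DF=(53991/50000 − 1/20·(0.971800+0.966900+0.932000))/(1+1/20) = 8917/10000 ≈ 0.891700
step 5 [5y] bond c/1=3/80: DF=(408273/400000 − 3/80·(0.971800+0.966900+0.932000+0.891700))/(1+3/80) = 4239/5000 ≈ 0.847800
step 6 [6y] swap r/1=895/27156: DF=(1 − 895/27156·(0.971800+0.966900+0.932000+0.891700+0.847800))/(1+895/27156) = 821/1000 ≈ 0.821000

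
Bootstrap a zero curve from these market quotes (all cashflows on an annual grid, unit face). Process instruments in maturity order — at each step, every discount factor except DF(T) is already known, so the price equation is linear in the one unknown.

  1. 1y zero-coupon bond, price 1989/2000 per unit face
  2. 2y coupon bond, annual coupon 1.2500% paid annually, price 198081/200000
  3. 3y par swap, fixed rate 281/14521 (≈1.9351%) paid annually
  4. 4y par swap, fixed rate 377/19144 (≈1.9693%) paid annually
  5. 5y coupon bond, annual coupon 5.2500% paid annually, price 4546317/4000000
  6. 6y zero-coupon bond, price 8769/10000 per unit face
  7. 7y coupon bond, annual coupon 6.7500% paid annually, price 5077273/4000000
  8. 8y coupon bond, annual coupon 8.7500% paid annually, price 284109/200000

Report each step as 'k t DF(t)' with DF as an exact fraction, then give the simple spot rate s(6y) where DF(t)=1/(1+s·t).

1 1 1989/2000
2 2 9659/10000
3 3 4719/5000
4 4 4623/5000
5 5 8889/10000
6 6 8769/10000
7 7 8353/10000
8 8 7889/10000
s(6y) = (1/(8769/10000) − 1)/(6) = 1231/52614 ≈ 2.3397%

step 1 [1y] zero: DF = P = 1989/2000 ≈ 0.994500
step 2 [2y] bond c/1=1/80: DF=(198081/200000 − 1/80·(0.994500))/(1+1/80) = 9659/10000 ≈ 0.965900
step 3 [3y] swap r/1=281/14521: DF=(1 − 281/14521·(0.994500+0.965900))/(1+281/14521) = 4719/5000 ≈ 0.943800
step 4 [4y] swap r/1=377/19144: DF=(1 − 377/19144·(0.994500+0.965900+0.943800))/(1+377/19144) = 4623/5000 ≈ 0.924600
step 5 [5y] bond c/1=21/400: DF=(4546317/4000000 − 21/400·(0.994500+0.965900+0.943800+0.924600))/(1+21/400) = 8889/10000 ≈ 0.888900
step 6 [6y] zero: DF = P = 8769/10000 ≈ 0.876900
step 7 [7y] bond c/1=27/400: DF=(5077273/4000000 − 27/400·(0.994500+0.965900+0.943800+0.924600+0.888900+0.876900))/(1+27/400) = 8353/10000 ≈ 0.835300
step 8 [8y] bond c/1=7/80: DF=(284109/200000 − 7/80·(0.994500+0.965900+0.943800+0.924600+0.888900+0.876900+0.835300))/(1+7/80) = 7889/10000 ≈ 0.788900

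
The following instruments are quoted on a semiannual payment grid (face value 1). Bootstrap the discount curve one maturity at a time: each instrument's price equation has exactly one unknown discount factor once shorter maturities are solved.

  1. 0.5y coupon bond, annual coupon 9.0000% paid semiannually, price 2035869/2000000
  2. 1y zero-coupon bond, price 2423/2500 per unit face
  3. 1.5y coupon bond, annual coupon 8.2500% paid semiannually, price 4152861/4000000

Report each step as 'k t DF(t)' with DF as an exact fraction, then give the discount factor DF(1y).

1 1/2 9741/10000
2 1 2423/2500
3 3/2 9201/10000
DF(1y) = 2423/2500 ≈ 0.969200

step 1 [0.5y] bond c/2=9/200: DF=(2035869/2000000 − 9/200·(0))/(1+9/200) = 9741/10000 ≈ 0.974100
step 2 [1y] zero: DF = P = 2423/2500 ≈ 0.969200
step 3 [1.5y] bond c/2=33/800: DF=(4152861/4000000 − 33/800·(0.974100+0.969200))/(1+33/800) = 9201/10000 ≈ 0.920100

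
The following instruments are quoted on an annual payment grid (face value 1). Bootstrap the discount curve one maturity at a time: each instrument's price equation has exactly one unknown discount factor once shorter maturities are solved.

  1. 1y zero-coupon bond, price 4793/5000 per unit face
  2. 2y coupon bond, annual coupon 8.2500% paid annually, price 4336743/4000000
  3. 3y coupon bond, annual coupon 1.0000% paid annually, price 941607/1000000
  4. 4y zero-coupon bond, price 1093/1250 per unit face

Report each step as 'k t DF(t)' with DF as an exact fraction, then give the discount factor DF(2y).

1 1 4793/5000
2 2 1857/2000
3 3 571/625
4 4 1093/1250
DF(2y) = 1857/2000 ≈ 0.928500

step 1 [1y] zero: DF = P = 4793/5000 ≈ 0.958600
step 2 [2y] bond c/1=33/400: DF=(4336743/4000000 − 33/400·(0.958600))/(1+33/400) = 1857/2000 ≈ 0.928500
step 3 [3y] bond c/1=1/100: DF=(941607/1000000 − 1/100·(0.958600+0.928500))/(1+1/100) = 571/625 ≈ 0.913600
step 4 [4y] zero: DF = P = 1093/1250 ≈ 0.874400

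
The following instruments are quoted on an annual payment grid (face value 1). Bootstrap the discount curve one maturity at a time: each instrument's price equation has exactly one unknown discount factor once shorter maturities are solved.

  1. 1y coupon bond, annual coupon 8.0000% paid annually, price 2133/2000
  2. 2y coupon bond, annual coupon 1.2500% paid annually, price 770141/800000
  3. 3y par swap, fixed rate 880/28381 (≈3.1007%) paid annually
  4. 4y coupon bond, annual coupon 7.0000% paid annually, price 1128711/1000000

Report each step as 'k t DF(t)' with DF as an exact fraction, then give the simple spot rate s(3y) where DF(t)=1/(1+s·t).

1 1 79/80
2 2 4693/5000
3 3 114/125
4 4 2173/2500
s(3y) = (1/(114/125) − 1)/(3) = 11/342 ≈ 3.2164%

step 1 [1y] bond c/1=2/25: DF=(2133/2000 − 2/25·(0))/(1+2/25) = 79/80 ≈ 0.987500
step 2 [2y] bond c/1=1/80: DF=(770141/800000 − 1/80·(0.987500))/(1+1/80) = 4693/5000 ≈ 0.938600
step 3 [3y] swap r/1=880/28381: DF=(1 − 880/28381·(0.987500+0.938600))/(1+880/28381) = 114/125 ≈ 0.912000
step 4 [4y] bond c/1=7/100: DF=(1128711/1000000 − 7/100·(0.987500+0.938600+0.912000))/(1+7/100) = 2173/2500 ≈ 0.869200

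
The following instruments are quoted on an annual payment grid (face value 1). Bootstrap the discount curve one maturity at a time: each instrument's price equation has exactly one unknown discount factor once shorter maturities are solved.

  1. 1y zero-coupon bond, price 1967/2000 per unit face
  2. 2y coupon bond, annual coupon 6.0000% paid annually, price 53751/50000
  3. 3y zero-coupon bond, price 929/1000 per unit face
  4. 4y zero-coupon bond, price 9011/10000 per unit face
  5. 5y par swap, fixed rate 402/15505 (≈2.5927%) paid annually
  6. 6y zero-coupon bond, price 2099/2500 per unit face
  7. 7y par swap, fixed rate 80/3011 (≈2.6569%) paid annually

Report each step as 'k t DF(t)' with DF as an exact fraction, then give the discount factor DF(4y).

step 1 [1y] zero: DF = P = 1967/2000 ≈ 0.983500
step 2 [2y] bond c/1=3/50: DF=(53751/50000 − 3/50·(0.983500))/(1+3/50) = 1917/2000 ≈ 0.958500
step 3 [3y] zero: DF = P = 929/1000 ≈ 0.929000
step 4 [4y] zero: DF = P = 9011/10000 ≈ 0.901100
step 5 [5y] swap r/1=402/15505: DF=(1 − 402/15505·(0.983500+0.958500+0.929000+0.901100))/(1+402/15505) = 4397/5000 ≈ 0.879400
step 6 [6y] zero: DF = P = 2099/2500 ≈ 0.839600
step 7 [7y] swap r/1=80/3011: DF=(1 − 80/3011·(0.983500+0.958500+0.929000+0.901100+0.879400+0.839600))/(1+80/3011) = 104/125 ≈ 0.832000

1 1 1967/2000
2 2 1917/2000
3 3 929/1000
4 4 9011/10000
5 5 4397/5000
6 6 2099/2500
7 7 104/125
DF(4y) = 9011/10000 ≈ 0.901100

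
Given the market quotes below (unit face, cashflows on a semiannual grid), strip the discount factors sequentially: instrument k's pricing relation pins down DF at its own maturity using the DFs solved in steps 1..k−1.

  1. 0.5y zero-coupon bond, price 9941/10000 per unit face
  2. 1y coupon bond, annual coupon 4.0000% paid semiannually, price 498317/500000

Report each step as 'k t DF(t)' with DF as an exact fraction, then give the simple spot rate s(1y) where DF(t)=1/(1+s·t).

1 1/2 9941/10000
2 1 1197/1250
s(1y) = (1/(1197/1250) − 1)/(1) = 53/1197 ≈ 4.4277%

step 1 [0.5y] zero: DF = P = 9941/10000 ≈ 0.994100
step 2 [1y] bond c/2=1/50: DF=(498317/500000 − 1/50·(0.994100))/(1+1/50) = 1197/1250 ≈ 0.957600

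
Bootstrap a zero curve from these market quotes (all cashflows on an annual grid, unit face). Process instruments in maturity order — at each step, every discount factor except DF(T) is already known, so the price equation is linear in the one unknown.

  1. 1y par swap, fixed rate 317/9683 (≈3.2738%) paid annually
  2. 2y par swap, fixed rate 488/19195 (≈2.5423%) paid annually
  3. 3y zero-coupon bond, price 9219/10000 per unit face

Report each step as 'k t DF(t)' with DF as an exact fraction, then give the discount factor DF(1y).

1 1 9683/10000
2 2 1189/1250
3 3 9219/10000
DF(1y) = 9683/10000 ≈ 0.968300

step 1 [1y] swap r/1=317/9683: DF=(1 − 317/9683·(0))/(1+317/9683) = 9683/10000 ≈ 0.968300
step 2 [2y] swap r/1=488/19195: DF=(1 − 488/19195·(0.968300))/(1+488/19195) = 1189/1250 ≈ 0.951200
step 3 [3y] zero: DF = P = 9219/10000 ≈ 0.921900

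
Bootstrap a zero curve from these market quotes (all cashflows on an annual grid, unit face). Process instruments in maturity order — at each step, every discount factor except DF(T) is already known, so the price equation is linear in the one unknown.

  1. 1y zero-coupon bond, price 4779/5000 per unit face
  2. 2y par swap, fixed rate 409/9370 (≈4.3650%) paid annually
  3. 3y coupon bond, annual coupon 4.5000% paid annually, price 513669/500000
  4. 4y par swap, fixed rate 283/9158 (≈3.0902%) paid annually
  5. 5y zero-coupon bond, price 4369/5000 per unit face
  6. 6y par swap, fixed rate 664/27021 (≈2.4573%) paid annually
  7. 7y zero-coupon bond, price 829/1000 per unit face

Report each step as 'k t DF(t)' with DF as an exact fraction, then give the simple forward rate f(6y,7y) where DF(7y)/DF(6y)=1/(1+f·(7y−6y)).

1 1 4779/5000
2 2 4591/5000
3 3 564/625
4 4 2217/2500
5 5 4369/5000
6 6 542/625
7 7 829/1000
f(6y,7y) = ((542/625)/(829/1000) − 1)/(1) = 191/4145 ≈ 4.6080%

step 1 [1y] zero: DF = P = 4779/5000 ≈ 0.955800
step 2 [2y] swap r/1=409/9370: DF=(1 − 409/9370·(0.955800))/(1+409/9370) = 4591/5000 ≈ 0.918200
step 3 [3y] bond c/1=9/200: DF=(513669/500000 − 9/200·(0.955800+0.918200))/(1+9/200) = 564/625 ≈ 0.902400
step 4 [4y] swap r/1=283/9158: DF=(1 − 283/9158·(0.955800+0.918200+0.902400))/(1+283/9158) = 2217/2500 ≈ 0.886800
step 5 [5y] zero: DF = P = 4369/5000 ≈ 0.873800
step 6 [6y] swap r/1=664/27021: DF=(1 − 664/27021·(0.955800+0.918200+0.902400+0.886800+0.873800))/(1+664/27021) = 542/625 ≈ 0.867200
step 7 [7y] zero: DF = P = 829/1000 ≈ 0.829000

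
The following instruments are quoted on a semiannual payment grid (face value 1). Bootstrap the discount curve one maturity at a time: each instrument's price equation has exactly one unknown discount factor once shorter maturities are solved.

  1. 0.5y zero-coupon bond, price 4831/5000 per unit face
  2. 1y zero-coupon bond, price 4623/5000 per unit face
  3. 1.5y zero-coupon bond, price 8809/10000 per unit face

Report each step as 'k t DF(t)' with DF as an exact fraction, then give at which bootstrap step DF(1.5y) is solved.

step 1 [0.5y] zero: DF = P = 4831/5000 ≈ 0.966200
step 2 [1y] zero: DF = P = 4623/5000 ≈ 0.924600
step 3 [1.5y] zero: DF = P = 8809/10000 ≈ 0.880900

1 1/2 4831/5000
2 1 4623/5000
3 3/2 8809/10000
DF(1.5y) is solved at step 3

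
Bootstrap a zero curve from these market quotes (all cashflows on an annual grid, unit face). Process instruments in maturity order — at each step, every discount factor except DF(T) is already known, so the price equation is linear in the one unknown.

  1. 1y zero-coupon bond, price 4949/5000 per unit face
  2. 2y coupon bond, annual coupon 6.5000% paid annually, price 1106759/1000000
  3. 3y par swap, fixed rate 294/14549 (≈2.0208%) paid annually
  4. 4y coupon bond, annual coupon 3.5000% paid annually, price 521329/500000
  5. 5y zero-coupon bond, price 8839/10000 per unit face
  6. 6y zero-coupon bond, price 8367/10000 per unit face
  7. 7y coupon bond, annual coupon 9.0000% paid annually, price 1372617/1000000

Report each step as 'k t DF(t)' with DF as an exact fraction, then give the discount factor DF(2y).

step 1 [1y] zero: DF = P = 4949/5000 ≈ 0.989800
step 2 [2y] bond c/1=13/200: DF=(1106759/1000000 − 13/200·(0.989800))/(1+13/200) = 2447/2500 ≈ 0.978800
step 3 [3y] swap r/1=294/14549: DF=(1 − 294/14549·(0.989800+0.978800))/(1+294/14549) = 2353/2500 ≈ 0.941200
step 4 [4y] bond c/1=7/200: DF=(521329/500000 − 7/200·(0.989800+0.978800+0.941200))/(1+7/200) = 909/1000 ≈ 0.909000
step 5 [5y] zero: DF = P = 8839/10000 ≈ 0.883900
step 6 [6y] zero: DF = P = 8367/10000 ≈ 0.836700
step 7 [7y] bond c/1=9/100: DF=(1372617/1000000 − 9/100·(0.989800+0.978800+0.941200+0.909000+0.883900+0.836700))/(1+9/100) = 8019/10000 ≈ 0.801900

1 1 4949/5000
2 2 2447/2500
3 3 2353/2500
4 4 909/1000
5 5 8839/10000
6 6 8367/10000
7 7 8019/10000
DF(2y) = 2447/2500 ≈ 0.978800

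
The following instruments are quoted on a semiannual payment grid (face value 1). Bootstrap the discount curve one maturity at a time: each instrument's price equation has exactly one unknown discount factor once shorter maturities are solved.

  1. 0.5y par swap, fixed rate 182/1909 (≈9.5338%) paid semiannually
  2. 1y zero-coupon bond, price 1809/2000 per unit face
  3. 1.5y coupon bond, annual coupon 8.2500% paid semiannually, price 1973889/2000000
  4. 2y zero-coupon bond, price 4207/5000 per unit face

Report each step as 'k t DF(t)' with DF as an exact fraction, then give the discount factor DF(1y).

1 1/2 1909/2000
2 1 1809/2000
3 3/2 4371/5000
4 2 4207/5000
DF(1y) = 1809/2000 ≈ 0.904500

step 1 [0.5y] swap r/2=91/1909: DF=(1 − 91/1909·(0))/(1+91/1909) = 1909/2000 ≈ 0.954500
step 2 [1y] zero: DF = P = 1809/2000 ≈ 0.904500
step 3 [1.5y] bond c/2=33/800: DF=(1973889/2000000 − 33/800·(0.954500+0.904500))/(1+33/800) = 4371/5000 ≈ 0.874200
step 4 [2y] zero: DF = P = 4207/5000 ≈ 0.841400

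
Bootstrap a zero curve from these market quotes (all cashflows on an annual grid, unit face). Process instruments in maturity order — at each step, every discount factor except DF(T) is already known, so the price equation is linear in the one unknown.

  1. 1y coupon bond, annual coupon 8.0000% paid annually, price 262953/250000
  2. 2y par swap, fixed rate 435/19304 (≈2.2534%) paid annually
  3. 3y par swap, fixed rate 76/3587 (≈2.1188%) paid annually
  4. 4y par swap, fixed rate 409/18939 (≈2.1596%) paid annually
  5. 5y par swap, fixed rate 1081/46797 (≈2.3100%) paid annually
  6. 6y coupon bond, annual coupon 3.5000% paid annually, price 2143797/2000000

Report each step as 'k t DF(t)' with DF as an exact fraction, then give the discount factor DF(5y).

step 1 [1y] bond c/1=2/25: DF=(262953/250000 − 2/25·(0))/(1+2/25) = 9739/10000 ≈ 0.973900
step 2 [2y] swap r/1=435/19304: DF=(1 − 435/19304·(0.973900))/(1+435/19304) = 1913/2000 ≈ 0.956500
step 3 [3y] swap r/1=76/3587: DF=(1 − 76/3587·(0.973900+0.956500))/(1+76/3587) = 587/625 ≈ 0.939200
step 4 [4y] swap r/1=409/18939: DF=(1 − 409/18939·(0.973900+0.956500+0.939200))/(1+409/18939) = 4591/5000 ≈ 0.918200
step 5 [5y] swap r/1=1081/46797: DF=(1 − 1081/46797·(0.973900+0.956500+0.939200+0.918200))/(1+1081/46797) = 8919/10000 ≈ 0.891900
step 6 [6y] bond c/1=7/200: DF=(2143797/2000000 − 7/200·(0.973900+0.956500+0.939200+0.918200+0.891900))/(1+7/200) = 4387/5000 ≈ 0.877400

1 1 9739/10000
2 2 1913/2000
3 3 587/625
4 4 4591/5000
5 5 8919/10000
6 6 4387/5000
DF(5y) = 8919/10000 ≈ 0.891900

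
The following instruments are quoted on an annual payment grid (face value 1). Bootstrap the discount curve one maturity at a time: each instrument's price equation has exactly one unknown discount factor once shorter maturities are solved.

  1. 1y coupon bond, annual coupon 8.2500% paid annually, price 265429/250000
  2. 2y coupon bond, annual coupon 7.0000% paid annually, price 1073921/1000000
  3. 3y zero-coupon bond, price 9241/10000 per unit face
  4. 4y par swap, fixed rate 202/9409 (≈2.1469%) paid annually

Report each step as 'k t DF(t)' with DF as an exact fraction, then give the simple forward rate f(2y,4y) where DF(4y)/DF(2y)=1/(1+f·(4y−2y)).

step 1 [1y] bond c/1=33/400: DF=(265429/250000 − 33/400·(0))/(1+33/400) = 613/625 ≈ 0.980800
step 2 [2y] bond c/1=7/100: DF=(1073921/1000000 − 7/100·(0.980800))/(1+7/100) = 1879/2000 ≈ 0.939500
step 3 [3y] zero: DF = P = 9241/10000 ≈ 0.924100
step 4 [4y] swap r/1=202/9409: DF=(1 − 202/9409·(0.980800+0.939500+0.924100))/(1+202/9409) = 1149/1250 ≈ 0.919200

1 1 613/625
2 2 1879/2000
3 3 9241/10000
4 4 1149/1250
f(2y,4y) = ((1879/2000)/(1149/1250) − 1)/(2) = 203/18384 ≈ 1.1042%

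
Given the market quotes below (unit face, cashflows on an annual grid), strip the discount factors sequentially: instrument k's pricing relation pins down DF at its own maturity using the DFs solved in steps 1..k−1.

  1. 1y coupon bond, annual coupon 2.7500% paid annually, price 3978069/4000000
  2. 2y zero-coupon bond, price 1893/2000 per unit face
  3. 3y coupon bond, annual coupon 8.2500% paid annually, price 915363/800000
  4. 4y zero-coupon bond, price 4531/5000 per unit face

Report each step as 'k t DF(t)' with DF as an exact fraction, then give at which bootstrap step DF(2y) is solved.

1 1 9679/10000
2 2 1893/2000
3 3 9111/10000
4 4 4531/5000
DF(2y) is solved at step 2

step 1 [1y] bond c/1=11/400: DF=(3978069/4000000 − 11/400·(0))/(1+11/400) = 9679/10000 ≈ 0.967900
step 2 [2y] zero: DF = P = 1893/2000 ≈ 0.946500
step 3 [3y] bond c/1=33/400: DF=(915363/800000 − 33/400·(0.967900+0.946500))/(1+33/400) = 9111/10000 ≈ 0.911100
step 4 [4y] zero: DF = P = 4531/5000 ≈ 0.906200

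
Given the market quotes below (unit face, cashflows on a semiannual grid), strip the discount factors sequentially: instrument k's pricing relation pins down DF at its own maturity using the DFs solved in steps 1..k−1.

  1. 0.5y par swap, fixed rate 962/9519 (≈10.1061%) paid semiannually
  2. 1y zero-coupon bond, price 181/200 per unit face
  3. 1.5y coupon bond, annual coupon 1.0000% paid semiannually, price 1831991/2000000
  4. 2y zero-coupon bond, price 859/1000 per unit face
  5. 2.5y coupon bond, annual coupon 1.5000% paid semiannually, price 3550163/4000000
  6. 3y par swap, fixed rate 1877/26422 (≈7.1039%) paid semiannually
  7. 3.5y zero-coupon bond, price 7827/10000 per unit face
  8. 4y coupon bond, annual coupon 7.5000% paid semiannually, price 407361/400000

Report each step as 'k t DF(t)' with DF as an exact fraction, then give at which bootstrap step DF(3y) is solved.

step 1 [0.5y] swap r/2=481/9519: DF=(1 − 481/9519·(0))/(1+481/9519) = 9519/10000 ≈ 0.951900
step 2 [1y] zero: DF = P = 181/200 ≈ 0.905000
step 3 [1.5y] bond c/2=1/200: DF=(1831991/2000000 − 1/200·(0.951900+0.905000))/(1+1/200) = 4511/5000 ≈ 0.902200
step 4 [2y] zero: DF = P = 859/1000 ≈ 0.859000
step 5 [2.5y] bond c/2=3/400: DF=(3550163/4000000 − 3/400·(0.951900+0.905000+0.902200+0.859000))/(1+3/400) = 427/500 ≈ 0.854000
step 6 [3y] swap r/2=1877/52844: DF=(1 − 1877/52844·(0.951900+0.905000+0.902200+0.859000+0.854000))/(1+1877/52844) = 8123/10000 ≈ 0.812300
step 7 [3.5y] zero: DF = P = 7827/10000 ≈ 0.782700
step 8 [4y] bond c/2=3/80: DF=(407361/400000 − 3/80·(0.951900+0.905000+0.902200+0.859000+0.854000+0.812300+0.782700))/(1+3/80) = 7623/10000 ≈ 0.762300

1 1/2 9519/10000
2 1 181/200
3 3/2 4511/5000
4 2 859/1000
5 5/2 427/500
6 3 8123/10000
7 7/2 7827/10000
8 4 7623/10000
DF(3y) is solved at step 6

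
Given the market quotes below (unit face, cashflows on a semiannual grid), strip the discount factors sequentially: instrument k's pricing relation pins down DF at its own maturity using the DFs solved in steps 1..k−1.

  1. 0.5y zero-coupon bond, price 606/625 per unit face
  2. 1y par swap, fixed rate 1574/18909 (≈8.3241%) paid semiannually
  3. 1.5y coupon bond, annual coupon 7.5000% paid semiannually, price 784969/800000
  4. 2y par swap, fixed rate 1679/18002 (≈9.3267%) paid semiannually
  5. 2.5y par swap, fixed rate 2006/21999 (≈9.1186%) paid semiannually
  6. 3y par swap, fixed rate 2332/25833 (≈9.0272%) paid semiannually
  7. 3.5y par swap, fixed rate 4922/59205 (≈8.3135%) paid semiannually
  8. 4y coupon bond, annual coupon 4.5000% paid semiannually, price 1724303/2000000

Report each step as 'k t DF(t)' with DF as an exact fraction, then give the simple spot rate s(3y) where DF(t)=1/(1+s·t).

step 1 [0.5y] zero: DF = P = 606/625 ≈ 0.969600
step 2 [1y] swap r/2=787/18909: DF=(1 − 787/18909·(0.969600))/(1+787/18909) = 9213/10000 ≈ 0.921300
step 3 [1.5y] bond c/2=3/80: DF=(784969/800000 − 3/80·(0.969600+0.921300))/(1+3/80) = 4387/5000 ≈ 0.877400
step 4 [2y] swap r/2=1679/36004: DF=(1 − 1679/36004·(0.969600+0.921300+0.877400))/(1+1679/36004) = 8321/10000 ≈ 0.832100
step 5 [2.5y] swap r/2=1003/21999: DF=(1 − 1003/21999·(0.969600+0.921300+0.877400+0.832100))/(1+1003/21999) = 3997/5000 ≈ 0.799400
step 6 [3y] swap r/2=1166/25833: DF=(1 − 1166/25833·(0.969600+0.921300+0.877400+0.832100+0.799400))/(1+1166/25833) = 1917/2500 ≈ 0.766800
step 7 [3.5y] swap r/2=2461/59205: DF=(1 − 2461/59205·(0.969600+0.921300+0.877400+0.832100+0.799400+0.766800))/(1+2461/59205) = 7539/10000 ≈ 0.753900
step 8 [4y] bond c/2=9/400: DF=(1724303/2000000 − 9/400·(0.969600+0.921300+0.877400+0.832100+0.799400+0.766800+0.753900))/(1+9/400) = 7129/10000 ≈ 0.712900

1 1/2 606/625
2 1 9213/10000
3 3/2 4387/5000
4 2 8321/10000
5 5/2 3997/5000
6 3 1917/2500
7 7/2 7539/10000
8 4 7129/10000
s(3y) = (1/(1917/2500) − 1)/(3) = 583/5751 ≈ 10.1374%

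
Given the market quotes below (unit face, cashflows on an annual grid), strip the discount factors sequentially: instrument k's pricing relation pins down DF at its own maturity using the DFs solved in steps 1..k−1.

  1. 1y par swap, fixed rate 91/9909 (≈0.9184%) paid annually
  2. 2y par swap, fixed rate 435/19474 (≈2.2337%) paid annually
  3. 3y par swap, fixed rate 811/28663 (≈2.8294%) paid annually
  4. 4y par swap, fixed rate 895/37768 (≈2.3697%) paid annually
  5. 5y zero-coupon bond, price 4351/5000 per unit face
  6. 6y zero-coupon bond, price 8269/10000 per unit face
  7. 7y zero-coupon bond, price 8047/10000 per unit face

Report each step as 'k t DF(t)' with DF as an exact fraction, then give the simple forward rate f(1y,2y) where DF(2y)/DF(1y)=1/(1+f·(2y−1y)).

1 1 9909/10000
2 2 1913/2000
3 3 9189/10000
4 4 1821/2000
5 5 4351/5000
6 6 8269/10000
7 7 8047/10000
f(1y,2y) = ((9909/10000)/(1913/2000) − 1)/(1) = 344/9565 ≈ 3.5964%

step 1 [1y] swap r/1=91/9909: DF=(1 − 91/9909·(0))/(1+91/9909) = 9909/10000 ≈ 0.990900
step 2 [2y] swap r/1=435/19474: DF=(1 − 435/19474·(0.990900))/(1+435/19474) = 1913/2000 ≈ 0.956500
step 3 [3y] swap r/1=811/28663: DF=(1 − 811/28663·(0.990900+0.956500))/(1+811/28663) = 9189/10000 ≈ 0.918900
step 4 [4y] swap r/1=895/37768: DF=(1 − 895/37768·(0.990900+0.956500+0.918900))/(1+895/37768) = 1821/2000 ≈ 0.910500
step 5 [5y] zero: DF = P = 4351/5000 ≈ 0.870200
step 6 [6y] zero: DF = P = 8269/10000 ≈ 0.826900
step 7 [7y] zero: DF = P = 8047/10000 ≈ 0.804700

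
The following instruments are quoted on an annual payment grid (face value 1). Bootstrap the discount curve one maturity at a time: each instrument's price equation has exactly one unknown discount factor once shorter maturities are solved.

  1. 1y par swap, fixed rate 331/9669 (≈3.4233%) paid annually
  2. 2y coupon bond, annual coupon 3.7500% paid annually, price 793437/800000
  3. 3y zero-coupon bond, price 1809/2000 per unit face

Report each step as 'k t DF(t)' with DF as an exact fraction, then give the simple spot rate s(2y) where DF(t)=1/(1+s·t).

1 1 9669/10000
2 2 921/1000
3 3 1809/2000
s(2y) = (1/(921/1000) − 1)/(2) = 79/1842 ≈ 4.2888%

step 1 [1y] swap r/1=331/9669: DF=(1 − 331/9669·(0))/(1+331/9669) = 9669/10000 ≈ 0.966900
step 2 [2y] bond c/1=3/80: DF=(793437/800000 − 3/80·(0.966900))/(1+3/80) = 921/1000 ≈ 0.921000
step 3 [3y] zero: DF = P = 1809/2000 ≈ 0.904500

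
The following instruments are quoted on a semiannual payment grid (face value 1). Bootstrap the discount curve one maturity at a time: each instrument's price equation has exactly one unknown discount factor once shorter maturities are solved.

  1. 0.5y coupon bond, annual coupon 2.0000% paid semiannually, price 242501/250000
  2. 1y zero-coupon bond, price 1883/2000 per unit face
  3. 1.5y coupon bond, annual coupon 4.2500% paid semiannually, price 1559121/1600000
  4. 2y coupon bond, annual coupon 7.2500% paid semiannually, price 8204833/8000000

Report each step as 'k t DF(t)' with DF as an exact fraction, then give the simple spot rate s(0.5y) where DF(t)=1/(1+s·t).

1 1/2 2401/2500
2 1 1883/2000
3 3/2 4573/5000
4 2 557/625
s(0.5y) = (1/(2401/2500) − 1)/(1/2) = 198/2401 ≈ 8.2466%

step 1 [0.5y] bond c/2=1/100: DF=(242501/250000 − 1/100·(0))/(1+1/100) = 2401/2500 ≈ 0.960400
step 2 [1y] zero: DF = P = 1883/2000 ≈ 0.941500
step 3 [1.5y] bond c/2=17/800: DF=(1559121/1600000 − 17/800·(0.960400+0.941500))/(1+17/800) = 4573/5000 ≈ 0.914600
step 4 [2y] bond c/2=29/800: DF=(8204833/8000000 − 29/800·(0.960400+0.941500+0.914600))/(1+29/800) = 557/625 ≈ 0.891200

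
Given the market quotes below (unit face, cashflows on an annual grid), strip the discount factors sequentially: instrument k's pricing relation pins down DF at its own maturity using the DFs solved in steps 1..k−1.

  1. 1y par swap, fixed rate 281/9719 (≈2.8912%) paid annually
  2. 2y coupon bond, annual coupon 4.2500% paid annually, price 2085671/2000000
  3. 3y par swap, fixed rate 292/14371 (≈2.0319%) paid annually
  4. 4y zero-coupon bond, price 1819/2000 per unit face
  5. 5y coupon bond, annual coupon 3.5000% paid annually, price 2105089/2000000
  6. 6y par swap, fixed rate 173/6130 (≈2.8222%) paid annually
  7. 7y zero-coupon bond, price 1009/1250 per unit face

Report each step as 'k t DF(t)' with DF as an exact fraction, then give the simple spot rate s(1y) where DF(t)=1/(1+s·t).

1 1 9719/10000
2 2 9607/10000
3 3 1177/1250
4 4 1819/2000
5 5 889/1000
6 6 8443/10000
7 7 1009/1250
s(1y) = (1/(9719/10000) − 1)/(1) = 281/9719 ≈ 2.8912%

step 1 [1y] swap r/1=281/9719: DF=(1 − 281/9719·(0))/(1+281/9719) = 9719/10000 ≈ 0.971900
step 2 [2y] bond c/1=17/400: DF=(2085671/2000000 − 17/400·(0.971900))/(1+17/400) = 9607/10000 ≈ 0.960700
step 3 [3y] swap r/1=292/14371: DF=(1 − 292/14371·(0.971900+0.960700))/(1+292/14371) = 1177/1250 ≈ 0.941600
step 4 [4y] zero: DF = P = 1819/2000 ≈ 0.909500
step 5 [5y] bond c/1=7/200: DF=(2105089/2000000 − 7/200·(0.971900+0.960700+0.941600+0.909500))/(1+7/200) = 889/1000 ≈ 0.889000
step 6 [6y] swap r/1=173/6130: DF=(1 − 173/6130·(0.971900+0.960700+0.941600+0.909500+0.889000))/(1+173/6130) = 8443/10000 ≈ 0.844300
step 7 [7y] zero: DF = P = 1009/1250 ≈ 0.807200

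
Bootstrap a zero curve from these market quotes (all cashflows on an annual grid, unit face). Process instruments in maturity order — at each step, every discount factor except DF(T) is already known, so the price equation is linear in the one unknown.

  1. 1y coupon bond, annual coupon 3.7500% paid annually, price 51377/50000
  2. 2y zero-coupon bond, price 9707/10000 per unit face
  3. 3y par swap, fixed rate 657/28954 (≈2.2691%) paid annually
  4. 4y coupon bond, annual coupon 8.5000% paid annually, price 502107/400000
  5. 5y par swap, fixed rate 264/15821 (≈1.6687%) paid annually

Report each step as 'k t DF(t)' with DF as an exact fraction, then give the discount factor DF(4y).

step 1 [1y] bond c/1=3/80: DF=(51377/50000 − 3/80·(0))/(1+3/80) = 619/625 ≈ 0.990400
step 2 [2y] zero: DF = P = 9707/10000 ≈ 0.970700
step 3 [3y] swap r/1=657/28954: DF=(1 − 657/28954·(0.990400+0.970700))/(1+657/28954) = 9343/10000 ≈ 0.934300
step 4 [4y] bond c/1=17/200: DF=(502107/400000 − 17/200·(0.990400+0.970700+0.934300))/(1+17/200) = 9301/10000 ≈ 0.930100
step 5 [5y] swap r/1=264/15821: DF=(1 − 264/15821·(0.990400+0.970700+0.934300+0.930100))/(1+264/15821) = 1151/1250 ≈ 0.920800

1 1 619/625
2 2 9707/10000
3 3 9343/10000
4 4 9301/10000
5 5 1151/1250
DF(4y) = 9301/10000 ≈ 0.930100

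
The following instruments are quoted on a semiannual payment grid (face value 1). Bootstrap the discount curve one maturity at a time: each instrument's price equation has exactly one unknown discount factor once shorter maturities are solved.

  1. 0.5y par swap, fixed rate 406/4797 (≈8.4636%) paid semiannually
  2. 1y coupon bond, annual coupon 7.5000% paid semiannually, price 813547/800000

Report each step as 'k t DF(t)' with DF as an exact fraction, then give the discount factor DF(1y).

1 1/2 4797/5000
2 1 1891/2000
DF(1y) = 1891/2000 ≈ 0.945500

step 1 [0.5y] swap r/2=203/4797: DF=(1 − 203/4797·(0))/(1+203/4797) = 4797/5000 ≈ 0.959400
step 2 [1y] bond c/2=3/80: DF=(813547/800000 − 3/80·(0.959400))/(1+3/80) = 1891/2000 ≈ 0.945500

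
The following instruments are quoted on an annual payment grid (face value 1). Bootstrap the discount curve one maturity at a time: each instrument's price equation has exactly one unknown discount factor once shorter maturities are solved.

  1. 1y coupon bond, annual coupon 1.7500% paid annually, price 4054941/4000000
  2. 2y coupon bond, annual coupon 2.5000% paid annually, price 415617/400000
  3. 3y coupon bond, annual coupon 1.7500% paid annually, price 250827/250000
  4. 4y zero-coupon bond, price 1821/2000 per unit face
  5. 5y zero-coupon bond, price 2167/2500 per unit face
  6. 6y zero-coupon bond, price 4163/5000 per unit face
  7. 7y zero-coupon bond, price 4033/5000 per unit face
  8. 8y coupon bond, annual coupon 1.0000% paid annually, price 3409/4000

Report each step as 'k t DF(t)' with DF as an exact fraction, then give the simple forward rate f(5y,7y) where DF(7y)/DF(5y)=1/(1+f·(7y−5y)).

1 1 9963/10000
2 2 4947/5000
3 3 9519/10000
4 4 1821/2000
5 5 2167/2500
6 6 4163/5000
7 7 4033/5000
8 8 7809/10000
f(5y,7y) = ((2167/2500)/(4033/5000) − 1)/(2) = 301/8066 ≈ 3.7317%

step 1 [1y] bond c/1=7/400: DF=(4054941/4000000 − 7/400·(0))/(1+7/400) = 9963/10000 ≈ 0.996300
step 2 [2y] bond c/1=1/40: DF=(415617/400000 − 1/40·(0.996300))/(1+1/40) = 4947/5000 ≈ 0.989400
step 3 [3y] bond c/1=7/400: DF=(250827/250000 − 7/400·(0.996300+0.989400))/(1+7/400) = 9519/10000 ≈ 0.951900
step 4 [4y] zero: DF = P = 1821/2000 ≈ 0.910500
step 5 [5y] zero: DF = P = 2167/2500 ≈ 0.866800
step 6 [6y] zero: DF = P = 4163/5000 ≈ 0.832600
step 7 [7y] zero: DF = P = 4033/5000 ≈ 0.806600
step 8 [8y] bond c/1=1/100: DF=(3409/4000 − 1/100·(0.996300+0.989400+0.951900+0.910500+0.866800+0.832600+0.806600))/(1+1/100) = 7809/10000 ≈ 0.780900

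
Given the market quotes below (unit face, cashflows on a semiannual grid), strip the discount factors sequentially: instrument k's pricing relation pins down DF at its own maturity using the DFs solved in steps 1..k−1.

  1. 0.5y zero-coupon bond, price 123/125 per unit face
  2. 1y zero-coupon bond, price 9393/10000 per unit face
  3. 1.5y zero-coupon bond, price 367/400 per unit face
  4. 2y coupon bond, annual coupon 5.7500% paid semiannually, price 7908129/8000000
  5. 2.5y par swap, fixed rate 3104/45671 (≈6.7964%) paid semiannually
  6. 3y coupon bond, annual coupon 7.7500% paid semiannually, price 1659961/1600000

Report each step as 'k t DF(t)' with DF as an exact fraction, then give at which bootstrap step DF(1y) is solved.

step 1 [0.5y] zero: DF = P = 123/125 ≈ 0.984000
step 2 [1y] zero: DF = P = 9393/10000 ≈ 0.939300
step 3 [1.5y] zero: DF = P = 367/400 ≈ 0.917500
step 4 [2y] bond c/2=23/800: DF=(7908129/8000000 − 23/800·(0.984000+0.939300+0.917500))/(1+23/800) = 1763/2000 ≈ 0.881500
step 5 [2.5y] swap r/2=1552/45671: DF=(1 − 1552/45671·(0.984000+0.939300+0.917500+0.881500))/(1+1552/45671) = 528/625 ≈ 0.844800
step 6 [3y] bond c/2=31/800: DF=(1659961/1600000 − 31/800·(0.984000+0.939300+0.917500+0.881500+0.844800))/(1+31/800) = 2071/2500 ≈ 0.828400

1 1/2 123/125
2 1 9393/10000
3 3/2 367/400
4 2 1763/2000
5 5/2 528/625
6 3 2071/2500
DF(1y) is solved at step 2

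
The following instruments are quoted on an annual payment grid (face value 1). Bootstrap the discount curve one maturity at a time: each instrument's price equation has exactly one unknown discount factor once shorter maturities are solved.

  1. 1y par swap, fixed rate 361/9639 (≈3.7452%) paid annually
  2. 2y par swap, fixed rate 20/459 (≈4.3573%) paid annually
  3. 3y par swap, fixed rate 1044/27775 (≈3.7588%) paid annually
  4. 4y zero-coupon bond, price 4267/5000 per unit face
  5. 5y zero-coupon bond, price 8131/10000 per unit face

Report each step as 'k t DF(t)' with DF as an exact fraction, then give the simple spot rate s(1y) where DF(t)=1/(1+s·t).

1 1 9639/10000
2 2 459/500
3 3 2239/2500
4 4 4267/5000
5 5 8131/10000
s(1y) = (1/(9639/10000) − 1)/(1) = 361/9639 ≈ 3.7452%

step 1 [1y] swap r/1=361/9639: DF=(1 − 361/9639·(0))/(1+361/9639) = 9639/10000 ≈ 0.963900
step 2 [2y] swap r/1=20/459: DF=(1 − 20/459·(0.963900))/(1+20/459) = 459/500 ≈ 0.918000
step 3 [3y] swap r/1=1044/27775: DF=(1 − 1044/27775·(0.963900+0.918000))/(1+1044/27775) = 2239/2500 ≈ 0.895600
step 4 [4y] zero: DF = P = 4267/5000 ≈ 0.853400
step 5 [5y] zero: DF = P = 8131/10000 ≈ 0.813100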